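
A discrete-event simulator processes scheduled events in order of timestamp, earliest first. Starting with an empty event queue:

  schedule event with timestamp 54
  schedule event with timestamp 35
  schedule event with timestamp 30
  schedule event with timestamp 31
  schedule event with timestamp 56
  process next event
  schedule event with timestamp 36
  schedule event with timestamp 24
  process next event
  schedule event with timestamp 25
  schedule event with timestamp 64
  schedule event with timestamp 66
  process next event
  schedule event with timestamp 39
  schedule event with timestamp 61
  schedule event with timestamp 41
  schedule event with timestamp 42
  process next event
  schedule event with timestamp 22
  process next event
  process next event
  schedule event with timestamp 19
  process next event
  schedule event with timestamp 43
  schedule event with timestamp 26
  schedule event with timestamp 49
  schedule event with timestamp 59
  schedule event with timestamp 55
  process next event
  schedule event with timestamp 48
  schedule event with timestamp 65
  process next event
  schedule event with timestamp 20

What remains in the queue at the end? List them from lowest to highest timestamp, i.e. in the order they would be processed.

20, 39, 41, 42, 43, 48, 49, 54, 55, 56, 59, 61, 64, 65, 66

insert 54 → {54}
insert 35 → {35, 54}
insert 30 → {30, 35, 54}
insert 31 → {30, 31, 35, 54}
insert 56 → {30, 31, 35, 54, 56}
process next event → 30; now {31, 35, 54, 56}
insert 36 → {31, 35, 36, 54, 56}
insert 24 → {24, 31, 35, 36, 54, 56}
process next event → 24; now {31, 35, 36, 54, 56}
insert 25 → {25, 31, 35, 36, 54, 56}
insert 64 → {25, 31, 35, 36, 54, 56, 64}
insert 66 → {25, 31, 35, 36, 54, 56, 64, 66}
process next event → 25; now {31, 35, 36, 54, 56, 64, 66}
insert 39 → {31, 35, 36, 39, 54, 56, 64, 66}
insert 61 → {31, 35, 36, 39, 54, 56, 61, 64, 66}
insert 41 → {31, 35, 36, 39, 41, 54, 56, 61, 64, 66}
insert 42 → {31, 35, 36, 39, 41, 42, 54, 56, 61, 64, 66}
process next event → 31; now {35, 36, 39, 41, 42, 54, 56, 61, 64, 66}
insert 22 → {22, 35, 36, 39, 41, 42, 54, 56, 61, 64, 66}
process next event → 22; now {35, 36, 39, 41, 42, 54, 56, 61, 64, 66}
process next event → 35; now {36, 39, 41, 42, 54, 56, 61, 64, 66}
insert 19 → {19, 36, 39, 41, 42, 54, 56, 61, 64, 66}
process next event → 19; now {36, 39, 41, 42, 54, 56, 61, 64, 66}
insert 43 → {36, 39, 41, 42, 43, 54, 56, 61, 64, 66}
insert 26 → {26, 36, 39, 41, 42, 43, 54, 56, 61, 64, 66}
insert 49 → {26, 36, 39, 41, 42, 43, 49, 54, 56, 61, 64, 66}
insert 59 → {26, 36, 39, 41, 42, 43, 49, 54, 56, 59, 61, 64, 66}
insert 55 → {26, 36, 39, 41, 42, 43, 49, 54, 55, 56, 59, 61, 64, 66}
process next event → 26; now {36, 39, 41, 42, 43, 49, 54, 55, 56, 59, 61, 64, 66}
insert 48 → {36, 39, 41, 42, 43, 48, 49, 54, 55, 56, 59, 61, 64, 66}
insert 65 → {36, 39, 41, 42, 43, 48, 49, 54, 55, 56, 59, 61, 64, 65, 66}
process next event → 36; now {39, 41, 42, 43, 48, 49, 54, 55, 56, 59, 61, 64, 65, 66}
insert 20 → {20, 39, 41, 42, 43, 48, 49, 54, 55, 56, 59, 61, 64, 65, 66}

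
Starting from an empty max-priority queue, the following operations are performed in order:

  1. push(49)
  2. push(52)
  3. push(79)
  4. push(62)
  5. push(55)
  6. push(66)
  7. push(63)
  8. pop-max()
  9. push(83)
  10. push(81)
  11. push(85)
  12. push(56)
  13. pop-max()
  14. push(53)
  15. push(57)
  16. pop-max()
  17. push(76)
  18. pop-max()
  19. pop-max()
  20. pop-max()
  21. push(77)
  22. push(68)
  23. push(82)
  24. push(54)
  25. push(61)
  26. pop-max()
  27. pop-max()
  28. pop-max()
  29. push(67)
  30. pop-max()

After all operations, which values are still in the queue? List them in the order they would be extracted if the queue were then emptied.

insert 49 → {49}
insert 52 → {52, 49}
insert 79 → {79, 52, 49}
insert 62 → {79, 62, 52, 49}
insert 55 → {79, 62, 55, 52, 49}
insert 66 → {79, 66, 62, 55, 52, 49}
insert 63 → {79, 66, 63, 62, 55, 52, 49}
pop-max → 79; now {66, 63, 62, 55, 52, 49}
insert 83 → {83, 66, 63, 62, 55, 52, 49}
insert 81 → {83, 81, 66, 63, 62, 55, 52, 49}
insert 85 → {85, 83, 81, 66, 63, 62, 55, 52, 49}
insert 56 → {85, 83, 81, 66, 63, 62, 56, 55, 52, 49}
pop-max → 85; now {83, 81, 66, 63, 62, 56, 55, 52, 49}
insert 53 → {83, 81, 66, 63, 62, 56, 55, 53, 52, 49}
insert 57 → {83, 81, 66, 63, 62, 57, 56, 55, 53, 52, 49}
pop-max → 83; now {81, 66, 63, 62, 57, 56, 55, 53, 52, 49}
insert 76 → {81, 76, 66, 63, 62, 57, 56, 55, 53, 52, 49}
pop-max → 81; now {76, 66, 63, 62, 57, 56, 55, 53, 52, 49}
pop-max → 76; now {66, 63, 62, 57, 56, 55, 53, 52, 49}
pop-max → 66; now {63, 62, 57, 56, 55, 53, 52, 49}
insert 77 → {77, 63, 62, 57, 56, 55, 53, 52, 49}
insert 68 → {77, 68, 63, 62, 57, 56, 55, 53, 52, 49}
insert 82 → {82, 77, 68, 63, 62, 57, 56, 55, 53, 52, 49}
insert 54 → {82, 77, 68, 63, 62, 57, 56, 55, 54, 53, 52, 49}
insert 61 → {82, 77, 68, 63, 62, 61, 57, 56, 55, 54, 53, 52, 49}
pop-max → 82; now {77, 68, 63, 62, 61, 57, 56, 55, 54, 53, 52, 49}
pop-max → 77; now {68, 63, 62, 61, 57, 56, 55, 54, 53, 52, 49}
pop-max → 68; now {63, 62, 61, 57, 56, 55, 54, 53, 52, 49}
insert 67 → {67, 63, 62, 61, 57, 56, 55, 54, 53, 52, 49}
pop-max → 67; now {63, 62, 61, 57, 56, 55, 54, 53, 52, 49}

63, 62, 61, 57, 56, 55, 54, 53, 52, 49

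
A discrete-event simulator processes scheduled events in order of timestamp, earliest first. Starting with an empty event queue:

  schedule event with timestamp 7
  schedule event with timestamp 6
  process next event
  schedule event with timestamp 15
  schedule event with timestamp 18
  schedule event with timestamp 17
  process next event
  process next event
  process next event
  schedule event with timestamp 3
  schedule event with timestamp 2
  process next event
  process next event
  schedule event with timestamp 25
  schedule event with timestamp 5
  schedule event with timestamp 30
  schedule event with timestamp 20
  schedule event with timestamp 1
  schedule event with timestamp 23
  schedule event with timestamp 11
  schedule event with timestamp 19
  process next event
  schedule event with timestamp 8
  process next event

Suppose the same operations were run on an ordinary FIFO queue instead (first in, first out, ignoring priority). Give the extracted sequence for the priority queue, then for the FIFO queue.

insert 7 → {7}
insert 6 → {6, 7}
process next event → 6; now {7}
insert 15 → {7, 15}
insert 18 → {7, 15, 18}
insert 17 → {7, 15, 17, 18}
process next event → 7; now {15, 17, 18}
process next event → 15; now {17, 18}
process next event → 17; now {18}
insert 3 → {3, 18}
insert 2 → {2, 3, 18}
process next event → 2; now {3, 18}
process next event → 3; now {18}
insert 25 → {18, 25}
insert 5 → {5, 18, 25}
insert 30 → {5, 18, 25, 30}
insert 20 → {5, 18, 20, 25, 30}
insert 1 → {1, 5, 18, 20, 25, 30}
insert 23 → {1, 5, 18, 20, 23, 25, 30}
insert 11 → {1, 5, 11, 18, 20, 23, 25, 30}
insert 19 → {1, 5, 11, 18, 19, 20, 23, 25, 30}
process next event → 1; now {5, 11, 18, 19, 20, 23, 25, 30}
insert 8 → {5, 8, 11, 18, 19, 20, 23, 25, 30}
process next event → 5; now {8, 11, 18, 19, 20, 23, 25, 30}

priority queue: 6, 7, 15, 17, 2, 3, 1, 5; FIFO queue: 7 → 6 → 15 → 18 → 17 → 3 → 2 → 25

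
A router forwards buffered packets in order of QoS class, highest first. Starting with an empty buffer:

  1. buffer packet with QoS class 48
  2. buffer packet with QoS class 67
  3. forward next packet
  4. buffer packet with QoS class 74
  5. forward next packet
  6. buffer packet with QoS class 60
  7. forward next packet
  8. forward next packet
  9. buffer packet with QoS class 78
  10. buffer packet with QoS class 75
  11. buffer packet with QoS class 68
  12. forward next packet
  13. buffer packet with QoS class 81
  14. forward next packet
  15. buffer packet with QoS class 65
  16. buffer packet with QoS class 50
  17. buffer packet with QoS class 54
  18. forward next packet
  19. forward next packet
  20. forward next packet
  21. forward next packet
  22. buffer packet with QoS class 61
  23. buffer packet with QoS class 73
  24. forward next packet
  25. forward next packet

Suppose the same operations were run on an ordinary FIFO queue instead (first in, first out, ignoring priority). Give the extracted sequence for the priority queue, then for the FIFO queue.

priority queue: 67 → 74 → 60 → 48 → 78 → 81 → 75 → 68 → 65 → 54 → 73 → 61; FIFO queue: 48, 67, 74, 60, 78, 75, 68, 81, 65, 50, 54, 61

insert 48 → {48}
insert 67 → {67, 48}
forward next packet → 67; now {48}
insert 74 → {74, 48}
forward next packet → 74; now {48}
insert 60 → {60, 48}
forward next packet → 60; now {48}
forward next packet → 48; now {}
insert 78 → {78}
insert 75 → {78, 75}
insert 68 → {78, 75, 68}
forward next packet → 78; now {75, 68}
insert 81 → {81, 75, 68}
forward next packet → 81; now {75, 68}
insert 65 → {75, 68, 65}
insert 50 → {75, 68, 65, 50}
insert 54 → {75, 68, 65, 54, 50}
forward next packet → 75; now {68, 65, 54, 50}
forward next packet → 68; now {65, 54, 50}
forward next packet → 65; now {54, 50}
forward next packet → 54; now {50}
insert 61 → {61, 50}
insert 73 → {73, 61, 50}
forward next packet → 73; now {61, 50}
forward next packet → 61; now {50}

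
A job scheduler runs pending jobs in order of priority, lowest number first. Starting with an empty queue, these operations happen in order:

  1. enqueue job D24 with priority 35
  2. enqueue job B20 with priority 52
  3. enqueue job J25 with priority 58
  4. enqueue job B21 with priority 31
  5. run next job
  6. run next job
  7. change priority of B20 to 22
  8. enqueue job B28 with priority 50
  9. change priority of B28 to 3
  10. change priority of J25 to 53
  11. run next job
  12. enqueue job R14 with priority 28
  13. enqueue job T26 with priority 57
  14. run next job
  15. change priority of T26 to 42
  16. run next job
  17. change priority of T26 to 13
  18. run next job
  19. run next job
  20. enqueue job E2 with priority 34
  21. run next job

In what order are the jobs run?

add D24 (priority 35) → {D24:35}
add B20 (priority 52) → {D24:35, B20:52}
add J25 (priority 58) → {D24:35, B20:52, J25:58}
add B21 (priority 31) → {B21:31, D24:35, B20:52, J25:58}
run next job → B21; now {D24:35, B20:52, J25:58}
run next job → D24; now {B20:52, J25:58}
update B20 to priority 22 → {B20:22, J25:58}
add B28 (priority 50) → {B20:22, B28:50, J25:58}
update B28 to priority 3 → {B28:3, B20:22, J25:58}
update J25 to priority 53 → {B28:3, B20:22, J25:53}
run next job → B28; now {B20:22, J25:53}
add R14 (priority 28) → {B20:22, R14:28, J25:53}
add T26 (priority 57) → {B20:22, R14:28, J25:53, T26:57}
run next job → B20; now {R14:28, J25:53, T26:57}
update T26 to priority 42 → {R14:28, T26:42, J25:53}
run next job → R14; now {T26:42, J25:53}
update T26 to priority 13 → {T26:13, J25:53}
run next job → T26; now {J25:53}
run next job → J25; now {}
add E2 (priority 34) → {E2:34}
run next job → E2; now {}

B21 → D24 → B28 → B20 → R14 → T26 → J25 → E2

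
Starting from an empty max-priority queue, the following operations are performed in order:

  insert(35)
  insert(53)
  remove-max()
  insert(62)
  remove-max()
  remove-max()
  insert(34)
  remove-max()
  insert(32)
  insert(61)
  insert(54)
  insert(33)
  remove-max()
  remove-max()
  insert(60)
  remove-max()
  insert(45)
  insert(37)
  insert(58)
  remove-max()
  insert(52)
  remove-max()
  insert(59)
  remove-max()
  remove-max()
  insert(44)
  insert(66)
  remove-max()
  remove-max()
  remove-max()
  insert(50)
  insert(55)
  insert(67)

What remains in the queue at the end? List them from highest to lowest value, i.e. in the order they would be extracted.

insert 35 → {35}
insert 53 → {53, 35}
remove-max → 53; now {35}
insert 62 → {62, 35}
remove-max → 62; now {35}
remove-max → 35; now {}
insert 34 → {34}
remove-max → 34; now {}
insert 32 → {32}
insert 61 → {61, 32}
insert 54 → {61, 54, 32}
insert 33 → {61, 54, 33, 32}
remove-max → 61; now {54, 33, 32}
remove-max → 54; now {33, 32}
insert 60 → {60, 33, 32}
remove-max → 60; now {33, 32}
insert 45 → {45, 33, 32}
insert 37 → {45, 37, 33, 32}
insert 58 → {58, 45, 37, 33, 32}
remove-max → 58; now {45, 37, 33, 32}
insert 52 → {52, 45, 37, 33, 32}
remove-max → 52; now {45, 37, 33, 32}
insert 59 → {59, 45, 37, 33, 32}
remove-max → 59; now {45, 37, 33, 32}
remove-max → 45; now {37, 33, 32}
insert 44 → {44, 37, 33, 32}
insert 66 → {66, 44, 37, 33, 32}
remove-max → 66; now {44, 37, 33, 32}
remove-max → 44; now {37, 33, 32}
remove-max → 37; now {33, 32}
insert 50 → {50, 33, 32}
insert 55 → {55, 50, 33, 32}
insert 67 → {67, 55, 50, 33, 32}

[67, 55, 50, 33, 32]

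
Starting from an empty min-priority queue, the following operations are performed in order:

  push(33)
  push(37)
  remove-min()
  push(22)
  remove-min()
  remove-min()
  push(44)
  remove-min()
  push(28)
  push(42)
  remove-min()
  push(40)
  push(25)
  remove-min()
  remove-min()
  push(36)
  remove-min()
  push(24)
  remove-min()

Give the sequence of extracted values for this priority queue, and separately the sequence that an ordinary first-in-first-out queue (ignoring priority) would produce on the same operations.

priority queue: [33, 22, 37, 44, 28, 25, 40, 36, 24]; FIFO queue: 33, 37, 22, 44, 28, 42, 40, 25, 36

insert 33 → {33}
insert 37 → {33, 37}
remove-min → 33; now {37}
insert 22 → {22, 37}
remove-min → 22; now {37}
remove-min → 37; now {}
insert 44 → {44}
remove-min → 44; now {}
insert 28 → {28}
insert 42 → {28, 42}
remove-min → 28; now {42}
insert 40 → {40, 42}
insert 25 → {25, 40, 42}
remove-min → 25; now {40, 42}
remove-min → 40; now {42}
insert 36 → {36, 42}
remove-min → 36; now {42}
insert 24 → {24, 42}
remove-min → 24; now {42}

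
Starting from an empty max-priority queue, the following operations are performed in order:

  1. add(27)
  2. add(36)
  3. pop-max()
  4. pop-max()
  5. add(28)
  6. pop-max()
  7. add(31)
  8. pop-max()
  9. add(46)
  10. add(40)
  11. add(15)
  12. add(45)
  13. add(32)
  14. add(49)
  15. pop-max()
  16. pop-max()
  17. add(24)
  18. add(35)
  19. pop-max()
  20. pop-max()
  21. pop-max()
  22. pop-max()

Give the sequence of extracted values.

[36, 27, 28, 31, 49, 46, 45, 40, 35, 32]

insert 27 → {27}
insert 36 → {36, 27}
pop-max → 36; now {27}
pop-max → 27; now {}
insert 28 → {28}
pop-max → 28; now {}
insert 31 → {31}
pop-max → 31; now {}
insert 46 → {46}
insert 40 → {46, 40}
insert 15 → {46, 40, 15}
insert 45 → {46, 45, 40, 15}
insert 32 → {46, 45, 40, 32, 15}
insert 49 → {49, 46, 45, 40, 32, 15}
pop-max → 49; now {46, 45, 40, 32, 15}
pop-max → 46; now {45, 40, 32, 15}
insert 24 → {45, 40, 32, 24, 15}
insert 35 → {45, 40, 35, 32, 24, 15}
pop-max → 45; now {40, 35, 32, 24, 15}
pop-max → 40; now {35, 32, 24, 15}
pop-max → 35; now {32, 24, 15}
pop-max → 32; now {24, 15}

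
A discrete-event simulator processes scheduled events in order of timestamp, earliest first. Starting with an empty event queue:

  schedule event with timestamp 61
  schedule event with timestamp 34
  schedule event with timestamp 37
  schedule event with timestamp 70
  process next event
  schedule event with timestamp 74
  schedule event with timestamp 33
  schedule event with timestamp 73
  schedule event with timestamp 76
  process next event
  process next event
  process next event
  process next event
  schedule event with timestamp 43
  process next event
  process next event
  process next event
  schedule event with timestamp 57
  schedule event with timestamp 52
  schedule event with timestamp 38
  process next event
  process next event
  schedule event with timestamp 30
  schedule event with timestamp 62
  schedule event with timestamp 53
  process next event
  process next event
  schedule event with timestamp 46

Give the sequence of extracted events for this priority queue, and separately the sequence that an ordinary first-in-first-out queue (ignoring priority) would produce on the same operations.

priority queue: 34, 33, 37, 61, 70, 43, 73, 74, 38, 52, 30, 53; FIFO queue: 61, 34, 37, 70, 74, 33, 73, 76, 43, 57, 52, 38

insert 61 → {61}
insert 34 → {34, 61}
insert 37 → {34, 37, 61}
insert 70 → {34, 37, 61, 70}
process next event → 34; now {37, 61, 70}
insert 74 → {37, 61, 70, 74}
insert 33 → {33, 37, 61, 70, 74}
insert 73 → {33, 37, 61, 70, 73, 74}
insert 76 → {33, 37, 61, 70, 73, 74, 76}
process next event → 33; now {37, 61, 70, 73, 74, 76}
process next event → 37; now {61, 70, 73, 74, 76}
process next event → 61; now {70, 73, 74, 76}
process next event → 70; now {73, 74, 76}
insert 43 → {43, 73, 74, 76}
process next event → 43; now {73, 74, 76}
process next event → 73; now {74, 76}
process next event → 74; now {76}
insert 57 → {57, 76}
insert 52 → {52, 57, 76}
insert 38 → {38, 52, 57, 76}
process next event → 38; now {52, 57, 76}
process next event → 52; now {57, 76}
insert 30 → {30, 57, 76}
insert 62 → {30, 57, 62, 76}
insert 53 → {30, 53, 57, 62, 76}
process next event → 30; now {53, 57, 62, 76}
process next event → 53; now {57, 62, 76}
insert 46 → {46, 57, 62, 76}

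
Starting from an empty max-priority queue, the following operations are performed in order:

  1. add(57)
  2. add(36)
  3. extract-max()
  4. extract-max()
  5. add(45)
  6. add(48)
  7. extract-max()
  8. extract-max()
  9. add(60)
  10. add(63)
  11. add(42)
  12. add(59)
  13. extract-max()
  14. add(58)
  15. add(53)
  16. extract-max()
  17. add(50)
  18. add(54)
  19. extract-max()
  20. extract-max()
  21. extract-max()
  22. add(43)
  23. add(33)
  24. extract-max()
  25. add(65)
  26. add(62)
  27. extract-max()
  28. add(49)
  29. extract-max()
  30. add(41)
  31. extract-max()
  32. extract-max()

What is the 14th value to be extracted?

49

insert 57 → {57}
insert 36 → {57, 36}
extract-max → 57; now {36}
extract-max → 36; now {}
insert 45 → {45}
insert 48 → {48, 45}
extract-max → 48; now {45}
extract-max → 45; now {}
insert 60 → {60}
insert 63 → {63, 60}
insert 42 → {63, 60, 42}
insert 59 → {63, 60, 59, 42}
extract-max → 63; now {60, 59, 42}
insert 58 → {60, 59, 58, 42}
insert 53 → {60, 59, 58, 53, 42}
extract-max → 60; now {59, 58, 53, 42}
insert 50 → {59, 58, 53, 50, 42}
insert 54 → {59, 58, 54, 53, 50, 42}
extract-max → 59; now {58, 54, 53, 50, 42}
extract-max → 58; now {54, 53, 50, 42}
extract-max → 54; now {53, 50, 42}
insert 43 → {53, 50, 43, 42}
insert 33 → {53, 50, 43, 42, 33}
extract-max → 53; now {50, 43, 42, 33}
insert 65 → {65, 50, 43, 42, 33}
insert 62 → {65, 62, 50, 43, 42, 33}
extract-max → 65; now {62, 50, 43, 42, 33}
insert 49 → {62, 50, 49, 43, 42, 33}
extract-max → 62; now {50, 49, 43, 42, 33}
insert 41 → {50, 49, 43, 42, 41, 33}
extract-max → 50; now {49, 43, 42, 41, 33}
extract-max → 49; now {43, 42, 41, 33}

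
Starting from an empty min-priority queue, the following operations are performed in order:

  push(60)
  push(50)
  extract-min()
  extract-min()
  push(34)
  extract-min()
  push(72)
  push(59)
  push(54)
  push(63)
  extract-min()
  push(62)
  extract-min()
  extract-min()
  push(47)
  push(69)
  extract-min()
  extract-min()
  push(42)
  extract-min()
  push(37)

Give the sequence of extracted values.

insert 60 → {60}
insert 50 → {50, 60}
extract-min → 50; now {60}
extract-min → 60; now {}
insert 34 → {34}
extract-min → 34; now {}
insert 72 → {72}
insert 59 → {59, 72}
insert 54 → {54, 59, 72}
insert 63 → {54, 59, 63, 72}
extract-min → 54; now {59, 63, 72}
insert 62 → {59, 62, 63, 72}
extract-min → 59; now {62, 63, 72}
extract-min → 62; now {63, 72}
insert 47 → {47, 63, 72}
insert 69 → {47, 63, 69, 72}
extract-min → 47; now {63, 69, 72}
extract-min → 63; now {69, 72}
insert 42 → {42, 69, 72}
extract-min → 42; now {69, 72}
insert 37 → {37, 69, 72}

50, 60, 34, 54, 59, 62, 47, 63, 42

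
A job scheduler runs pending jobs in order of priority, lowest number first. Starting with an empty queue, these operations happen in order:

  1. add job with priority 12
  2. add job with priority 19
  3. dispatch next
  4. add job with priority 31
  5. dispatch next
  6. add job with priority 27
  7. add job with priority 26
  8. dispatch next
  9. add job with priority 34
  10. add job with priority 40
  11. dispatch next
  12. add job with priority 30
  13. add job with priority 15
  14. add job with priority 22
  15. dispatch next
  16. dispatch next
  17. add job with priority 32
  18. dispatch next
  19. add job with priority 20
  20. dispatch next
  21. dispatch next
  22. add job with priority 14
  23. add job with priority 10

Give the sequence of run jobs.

12, 19, 26, 27, 15, 22, 30, 20, 31

insert 12 → {12}
insert 19 → {12, 19}
dispatch next → 12; now {19}
insert 31 → {19, 31}
dispatch next → 19; now {31}
insert 27 → {27, 31}
insert 26 → {26, 27, 31}
dispatch next → 26; now {27, 31}
insert 34 → {27, 31, 34}
insert 40 → {27, 31, 34, 40}
dispatch next → 27; now {31, 34, 40}
insert 30 → {30, 31, 34, 40}
insert 15 → {15, 30, 31, 34, 40}
insert 22 → {15, 22, 30, 31, 34, 40}
dispatch next → 15; now {22, 30, 31, 34, 40}
dispatch next → 22; now {30, 31, 34, 40}
insert 32 → {30, 31, 32, 34, 40}
dispatch next → 30; now {31, 32, 34, 40}
insert 20 → {20, 31, 32, 34, 40}
dispatch next → 20; now {31, 32, 34, 40}
dispatch next → 31; now {32, 34, 40}
insert 14 → {14, 32, 34, 40}
insert 10 → {10, 14, 32, 34, 40}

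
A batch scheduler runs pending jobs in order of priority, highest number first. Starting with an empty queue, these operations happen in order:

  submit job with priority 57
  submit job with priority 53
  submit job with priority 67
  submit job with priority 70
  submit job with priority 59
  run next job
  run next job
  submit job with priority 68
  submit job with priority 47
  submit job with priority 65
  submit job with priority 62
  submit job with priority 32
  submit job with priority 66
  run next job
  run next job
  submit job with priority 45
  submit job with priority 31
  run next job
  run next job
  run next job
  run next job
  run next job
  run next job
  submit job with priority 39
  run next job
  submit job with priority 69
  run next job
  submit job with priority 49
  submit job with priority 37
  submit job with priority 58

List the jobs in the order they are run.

insert 57 → {57}
insert 53 → {57, 53}
insert 67 → {67, 57, 53}
insert 70 → {70, 67, 57, 53}
insert 59 → {70, 67, 59, 57, 53}
run next job → 70; now {67, 59, 57, 53}
run next job → 67; now {59, 57, 53}
insert 68 → {68, 59, 57, 53}
insert 47 → {68, 59, 57, 53, 47}
insert 65 → {68, 65, 59, 57, 53, 47}
insert 62 → {68, 65, 62, 59, 57, 53, 47}
insert 32 → {68, 65, 62, 59, 57, 53, 47, 32}
insert 66 → {68, 66, 65, 62, 59, 57, 53, 47, 32}
run next job → 68; now {66, 65, 62, 59, 57, 53, 47, 32}
run next job → 66; now {65, 62, 59, 57, 53, 47, 32}
insert 45 → {65, 62, 59, 57, 53, 47, 45, 32}
insert 31 → {65, 62, 59, 57, 53, 47, 45, 32, 31}
run next job → 65; now {62, 59, 57, 53, 47, 45, 32, 31}
run next job → 62; now {59, 57, 53, 47, 45, 32, 31}
run next job → 59; now {57, 53, 47, 45, 32, 31}
run next job → 57; now {53, 47, 45, 32, 31}
run next job → 53; now {47, 45, 32, 31}
run next job → 47; now {45, 32, 31}
insert 39 → {45, 39, 32, 31}
run next job → 45; now {39, 32, 31}
insert 69 → {69, 39, 32, 31}
run next job → 69; now {39, 32, 31}
insert 49 → {49, 39, 32, 31}
insert 37 → {49, 39, 37, 32, 31}
insert 58 → {58, 49, 39, 37, 32, 31}

70 → 67 → 68 → 66 → 65 → 62 → 59 → 57 → 53 → 47 → 45 → 69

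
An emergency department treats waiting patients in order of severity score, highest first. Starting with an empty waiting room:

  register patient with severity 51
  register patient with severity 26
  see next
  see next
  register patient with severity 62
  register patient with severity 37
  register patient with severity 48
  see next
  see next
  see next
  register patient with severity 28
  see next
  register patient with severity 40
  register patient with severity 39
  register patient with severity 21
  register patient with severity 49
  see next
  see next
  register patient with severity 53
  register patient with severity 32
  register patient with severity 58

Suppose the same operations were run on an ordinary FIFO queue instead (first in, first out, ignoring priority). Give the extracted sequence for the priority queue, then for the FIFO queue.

priority queue: [51, 26, 62, 48, 37, 28, 49, 40]; FIFO queue: [51, 26, 62, 37, 48, 28, 40, 39]

insert 51 → {51}
insert 26 → {51, 26}
see next → 51; now {26}
see next → 26; now {}
insert 62 → {62}
insert 37 → {62, 37}
insert 48 → {62, 48, 37}
see next → 62; now {48, 37}
see next → 48; now {37}
see next → 37; now {}
insert 28 → {28}
see next → 28; now {}
insert 40 → {40}
insert 39 → {40, 39}
insert 21 → {40, 39, 21}
insert 49 → {49, 40, 39, 21}
see next → 49; now {40, 39, 21}
see next → 40; now {39, 21}
insert 53 → {53, 39, 21}
insert 32 → {53, 39, 32, 21}
insert 58 → {58, 53, 39, 32, 21}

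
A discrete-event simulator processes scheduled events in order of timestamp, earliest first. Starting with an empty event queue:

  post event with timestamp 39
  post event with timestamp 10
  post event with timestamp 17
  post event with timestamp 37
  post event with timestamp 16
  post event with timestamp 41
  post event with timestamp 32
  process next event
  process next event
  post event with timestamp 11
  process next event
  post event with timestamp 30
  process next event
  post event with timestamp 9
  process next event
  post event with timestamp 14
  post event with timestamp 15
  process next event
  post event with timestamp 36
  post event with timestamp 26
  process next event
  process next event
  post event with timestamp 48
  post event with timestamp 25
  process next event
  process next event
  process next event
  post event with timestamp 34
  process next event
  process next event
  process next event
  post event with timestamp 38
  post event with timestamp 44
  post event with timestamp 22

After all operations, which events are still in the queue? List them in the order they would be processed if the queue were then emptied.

insert 39 → {39}
insert 10 → {10, 39}
insert 17 → {10, 17, 39}
insert 37 → {10, 17, 37, 39}
insert 16 → {10, 16, 17, 37, 39}
insert 41 → {10, 16, 17, 37, 39, 41}
insert 32 → {10, 16, 17, 32, 37, 39, 41}
process next event → 10; now {16, 17, 32, 37, 39, 41}
process next event → 16; now {17, 32, 37, 39, 41}
insert 11 → {11, 17, 32, 37, 39, 41}
process next event → 11; now {17, 32, 37, 39, 41}
insert 30 → {17, 30, 32, 37, 39, 41}
process next event → 17; now {30, 32, 37, 39, 41}
insert 9 → {9, 30, 32, 37, 39, 41}
process next event → 9; now {30, 32, 37, 39, 41}
insert 14 → {14, 30, 32, 37, 39, 41}
insert 15 → {14, 15, 30, 32, 37, 39, 41}
process next event → 14; now {15, 30, 32, 37, 39, 41}
insert 36 → {15, 30, 32, 36, 37, 39, 41}
insert 26 → {15, 26, 30, 32, 36, 37, 39, 41}
process next event → 15; now {26, 30, 32, 36, 37, 39, 41}
process next event → 26; now {30, 32, 36, 37, 39, 41}
insert 48 → {30, 32, 36, 37, 39, 41, 48}
insert 25 → {25, 30, 32, 36, 37, 39, 41, 48}
process next event → 25; now {30, 32, 36, 37, 39, 41, 48}
process next event → 30; now {32, 36, 37, 39, 41, 48}
process next event → 32; now {36, 37, 39, 41, 48}
insert 34 → {34, 36, 37, 39, 41, 48}
process next event → 34; now {36, 37, 39, 41, 48}
process next event → 36; now {37, 39, 41, 48}
process next event → 37; now {39, 41, 48}
insert 38 → {38, 39, 41, 48}
insert 44 → {38, 39, 41, 44, 48}
insert 22 → {22, 38, 39, 41, 44, 48}

[22, 38, 39, 41, 44, 48]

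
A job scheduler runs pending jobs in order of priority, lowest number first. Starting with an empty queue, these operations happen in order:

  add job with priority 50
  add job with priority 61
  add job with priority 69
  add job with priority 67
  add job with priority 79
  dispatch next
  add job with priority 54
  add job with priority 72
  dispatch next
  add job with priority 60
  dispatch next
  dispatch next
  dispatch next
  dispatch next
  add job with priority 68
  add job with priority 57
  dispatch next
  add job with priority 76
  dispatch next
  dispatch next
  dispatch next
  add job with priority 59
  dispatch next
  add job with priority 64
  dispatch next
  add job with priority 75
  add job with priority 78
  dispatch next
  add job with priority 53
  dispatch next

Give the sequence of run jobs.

50 → 54 → 60 → 61 → 67 → 69 → 57 → 68 → 72 → 76 → 59 → 64 → 75 → 53

insert 50 → {50}
insert 61 → {50, 61}
insert 69 → {50, 61, 69}
insert 67 → {50, 61, 67, 69}
insert 79 → {50, 61, 67, 69, 79}
dispatch next → 50; now {61, 67, 69, 79}
insert 54 → {54, 61, 67, 69, 79}
insert 72 → {54, 61, 67, 69, 72, 79}
dispatch next → 54; now {61, 67, 69, 72, 79}
insert 60 → {60, 61, 67, 69, 72, 79}
dispatch next → 60; now {61, 67, 69, 72, 79}
dispatch next → 61; now {67, 69, 72, 79}
dispatch next → 67; now {69, 72, 79}
dispatch next → 69; now {72, 79}
insert 68 → {68, 72, 79}
insert 57 → {57, 68, 72, 79}
dispatch next → 57; now {68, 72, 79}
insert 76 → {68, 72, 76, 79}
dispatch next → 68; now {72, 76, 79}
dispatch next → 72; now {76, 79}
dispatch next → 76; now {79}
insert 59 → {59, 79}
dispatch next → 59; now {79}
insert 64 → {64, 79}
dispatch next → 64; now {79}
insert 75 → {75, 79}
insert 78 → {75, 78, 79}
dispatch next → 75; now {78, 79}
insert 53 → {53, 78, 79}
dispatch next → 53; now {78, 79}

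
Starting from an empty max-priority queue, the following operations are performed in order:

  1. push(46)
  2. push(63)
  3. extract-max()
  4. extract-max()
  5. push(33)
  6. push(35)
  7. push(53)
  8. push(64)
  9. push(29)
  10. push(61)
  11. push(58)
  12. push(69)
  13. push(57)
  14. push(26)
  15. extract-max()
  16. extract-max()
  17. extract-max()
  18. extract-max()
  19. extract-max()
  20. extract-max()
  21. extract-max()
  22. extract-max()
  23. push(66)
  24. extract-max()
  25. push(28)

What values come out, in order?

insert 46 → {46}
insert 63 → {63, 46}
extract-max → 63; now {46}
extract-max → 46; now {}
insert 33 → {33}
insert 35 → {35, 33}
insert 53 → {53, 35, 33}
insert 64 → {64, 53, 35, 33}
insert 29 → {64, 53, 35, 33, 29}
insert 61 → {64, 61, 53, 35, 33, 29}
insert 58 → {64, 61, 58, 53, 35, 33, 29}
insert 69 → {69, 64, 61, 58, 53, 35, 33, 29}
insert 57 → {69, 64, 61, 58, 57, 53, 35, 33, 29}
insert 26 → {69, 64, 61, 58, 57, 53, 35, 33, 29, 26}
extract-max → 69; now {64, 61, 58, 57, 53, 35, 33, 29, 26}
extract-max → 64; now {61, 58, 57, 53, 35, 33, 29, 26}
extract-max → 61; now {58, 57, 53, 35, 33, 29, 26}
extract-max → 58; now {57, 53, 35, 33, 29, 26}
extract-max → 57; now {53, 35, 33, 29, 26}
extract-max → 53; now {35, 33, 29, 26}
extract-max → 35; now {33, 29, 26}
extract-max → 33; now {29, 26}
insert 66 → {66, 29, 26}
extract-max → 66; now {29, 26}
insert 28 → {29, 28, 26}

[63, 46, 69, 64, 61, 58, 57, 53, 35, 33, 66]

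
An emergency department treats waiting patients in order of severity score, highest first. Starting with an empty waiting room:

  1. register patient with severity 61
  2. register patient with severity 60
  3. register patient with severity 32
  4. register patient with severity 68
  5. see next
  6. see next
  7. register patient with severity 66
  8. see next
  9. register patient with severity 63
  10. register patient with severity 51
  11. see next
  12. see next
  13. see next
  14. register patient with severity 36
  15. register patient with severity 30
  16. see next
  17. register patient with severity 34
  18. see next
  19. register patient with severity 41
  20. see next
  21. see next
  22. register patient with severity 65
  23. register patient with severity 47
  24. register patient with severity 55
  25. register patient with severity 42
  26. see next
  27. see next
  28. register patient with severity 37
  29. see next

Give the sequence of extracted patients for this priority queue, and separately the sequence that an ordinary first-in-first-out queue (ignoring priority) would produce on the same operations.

priority queue: 68, 61, 66, 63, 60, 51, 36, 34, 41, 32, 65, 55, 47; FIFO queue: [61, 60, 32, 68, 66, 63, 51, 36, 30, 34, 41, 65, 47]

insert 61 → {61}
insert 60 → {61, 60}
insert 32 → {61, 60, 32}
insert 68 → {68, 61, 60, 32}
see next → 68; now {61, 60, 32}
see next → 61; now {60, 32}
insert 66 → {66, 60, 32}
see next → 66; now {60, 32}
insert 63 → {63, 60, 32}
insert 51 → {63, 60, 51, 32}
see next → 63; now {60, 51, 32}
see next → 60; now {51, 32}
see next → 51; now {32}
insert 36 → {36, 32}
insert 30 → {36, 32, 30}
see next → 36; now {32, 30}
insert 34 → {34, 32, 30}
see next → 34; now {32, 30}
insert 41 → {41, 32, 30}
see next → 41; now {32, 30}
see next → 32; now {30}
insert 65 → {65, 30}
insert 47 → {65, 47, 30}
insert 55 → {65, 55, 47, 30}
insert 42 → {65, 55, 47, 42, 30}
see next → 65; now {55, 47, 42, 30}
see next → 55; now {47, 42, 30}
insert 37 → {47, 42, 37, 30}
see next → 47; now {42, 37, 30}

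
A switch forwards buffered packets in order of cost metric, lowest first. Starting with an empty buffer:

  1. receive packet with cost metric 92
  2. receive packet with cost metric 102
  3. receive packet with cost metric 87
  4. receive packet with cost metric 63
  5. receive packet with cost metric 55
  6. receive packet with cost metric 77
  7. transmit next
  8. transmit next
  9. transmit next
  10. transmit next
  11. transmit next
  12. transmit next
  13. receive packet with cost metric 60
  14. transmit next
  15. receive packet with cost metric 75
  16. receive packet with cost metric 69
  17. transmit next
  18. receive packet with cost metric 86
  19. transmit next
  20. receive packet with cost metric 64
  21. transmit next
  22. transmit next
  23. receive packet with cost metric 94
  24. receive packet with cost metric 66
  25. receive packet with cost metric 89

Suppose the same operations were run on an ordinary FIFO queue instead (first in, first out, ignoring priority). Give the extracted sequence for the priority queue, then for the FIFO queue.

insert 92 → {92}
insert 102 → {92, 102}
insert 87 → {87, 92, 102}
insert 63 → {63, 87, 92, 102}
insert 55 → {55, 63, 87, 92, 102}
insert 77 → {55, 63, 77, 87, 92, 102}
transmit next → 55; now {63, 77, 87, 92, 102}
transmit next → 63; now {77, 87, 92, 102}
transmit next → 77; now {87, 92, 102}
transmit next → 87; now {92, 102}
transmit next → 92; now {102}
transmit next → 102; now {}
insert 60 → {60}
transmit next → 60; now {}
insert 75 → {75}
insert 69 → {69, 75}
transmit next → 69; now {75}
insert 86 → {75, 86}
transmit next → 75; now {86}
insert 64 → {64, 86}
transmit next → 64; now {86}
transmit next → 86; now {}
insert 94 → {94}
insert 66 → {66, 94}
insert 89 → {66, 89, 94}

priority queue: [55, 63, 77, 87, 92, 102, 60, 69, 75, 64, 86]; FIFO queue: 92 → 102 → 87 → 63 → 55 → 77 → 60 → 75 → 69 → 86 → 64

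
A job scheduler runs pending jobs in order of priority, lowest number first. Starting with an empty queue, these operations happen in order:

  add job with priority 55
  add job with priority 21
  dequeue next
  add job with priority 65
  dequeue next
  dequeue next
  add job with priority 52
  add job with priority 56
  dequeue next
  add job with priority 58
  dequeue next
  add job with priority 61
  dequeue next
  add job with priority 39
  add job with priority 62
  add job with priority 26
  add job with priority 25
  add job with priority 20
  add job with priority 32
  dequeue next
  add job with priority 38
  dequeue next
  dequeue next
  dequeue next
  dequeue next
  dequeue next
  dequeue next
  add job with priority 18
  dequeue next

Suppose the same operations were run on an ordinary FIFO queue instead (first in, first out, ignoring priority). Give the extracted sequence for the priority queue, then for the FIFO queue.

priority queue: 21, 55, 65, 52, 56, 58, 20, 25, 26, 32, 38, 39, 61, 18; FIFO queue: [55, 21, 65, 52, 56, 58, 61, 39, 62, 26, 25, 20, 32, 38]

insert 55 → {55}
insert 21 → {21, 55}
dequeue next → 21; now {55}
insert 65 → {55, 65}
dequeue next → 55; now {65}
dequeue next → 65; now {}
insert 52 → {52}
insert 56 → {52, 56}
dequeue next → 52; now {56}
insert 58 → {56, 58}
dequeue next → 56; now {58}
insert 61 → {58, 61}
dequeue next → 58; now {61}
insert 39 → {39, 61}
insert 62 → {39, 61, 62}
insert 26 → {26, 39, 61, 62}
insert 25 → {25, 26, 39, 61, 62}
insert 20 → {20, 25, 26, 39, 61, 62}
insert 32 → {20, 25, 26, 32, 39, 61, 62}
dequeue next → 20; now {25, 26, 32, 39, 61, 62}
insert 38 → {25, 26, 32, 38, 39, 61, 62}
dequeue next → 25; now {26, 32, 38, 39, 61, 62}
dequeue next → 26; now {32, 38, 39, 61, 62}
dequeue next → 32; now {38, 39, 61, 62}
dequeue next → 38; now {39, 61, 62}
dequeue next → 39; now {61, 62}
dequeue next → 61; now {62}
insert 18 → {18, 62}
dequeue next → 18; now {62}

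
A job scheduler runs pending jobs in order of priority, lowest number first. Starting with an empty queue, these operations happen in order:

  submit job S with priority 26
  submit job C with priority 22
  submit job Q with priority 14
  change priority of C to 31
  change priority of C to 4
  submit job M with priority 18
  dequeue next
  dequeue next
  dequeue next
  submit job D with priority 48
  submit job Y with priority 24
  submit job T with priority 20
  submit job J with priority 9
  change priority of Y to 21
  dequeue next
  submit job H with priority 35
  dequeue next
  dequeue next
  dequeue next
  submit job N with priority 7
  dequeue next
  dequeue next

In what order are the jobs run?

[C, Q, M, J, T, Y, S, N, H]

add S (priority 26) → {S:26}
add C (priority 22) → {C:22, S:26}
add Q (priority 14) → {Q:14, C:22, S:26}
update C to priority 31 → {Q:14, S:26, C:31}
update C to priority 4 → {C:4, Q:14, S:26}
add M (priority 18) → {C:4, Q:14, M:18, S:26}
dequeue next → C; now {Q:14, M:18, S:26}
dequeue next → Q; now {M:18, S:26}
dequeue next → M; now {S:26}
add D (priority 48) → {S:26, D:48}
add Y (priority 24) → {Y:24, S:26, D:48}
add T (priority 20) → {T:20, Y:24, S:26, D:48}
add J (priority 9) → {J:9, T:20, Y:24, S:26, D:48}
update Y to priority 21 → {J:9, T:20, Y:21, S:26, D:48}
dequeue next → J; now {T:20, Y:21, S:26, D:48}
add H (priority 35) → {T:20, Y:21, S:26, H:35, D:48}
dequeue next → T; now {Y:21, S:26, H:35, D:48}
dequeue next → Y; now {S:26, H:35, D:48}
dequeue next → S; now {H:35, D:48}
add N (priority 7) → {N:7, H:35, D:48}
dequeue next → N; now {H:35, D:48}
dequeue next → H; now {D:48}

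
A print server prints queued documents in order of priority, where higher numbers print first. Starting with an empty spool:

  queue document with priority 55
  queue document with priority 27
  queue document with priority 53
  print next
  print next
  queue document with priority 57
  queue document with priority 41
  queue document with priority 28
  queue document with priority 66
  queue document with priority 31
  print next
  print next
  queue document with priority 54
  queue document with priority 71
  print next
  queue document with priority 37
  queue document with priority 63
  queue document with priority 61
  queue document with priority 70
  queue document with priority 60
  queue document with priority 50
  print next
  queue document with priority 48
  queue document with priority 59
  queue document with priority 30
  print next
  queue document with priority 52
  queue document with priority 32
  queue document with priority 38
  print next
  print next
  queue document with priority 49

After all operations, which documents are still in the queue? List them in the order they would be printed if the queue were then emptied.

insert 55 → {55}
insert 27 → {55, 27}
insert 53 → {55, 53, 27}
print next → 55; now {53, 27}
print next → 53; now {27}
insert 57 → {57, 27}
insert 41 → {57, 41, 27}
insert 28 → {57, 41, 28, 27}
insert 66 → {66, 57, 41, 28, 27}
insert 31 → {66, 57, 41, 31, 28, 27}
print next → 66; now {57, 41, 31, 28, 27}
print next → 57; now {41, 31, 28, 27}
insert 54 → {54, 41, 31, 28, 27}
insert 71 → {71, 54, 41, 31, 28, 27}
print next → 71; now {54, 41, 31, 28, 27}
insert 37 → {54, 41, 37, 31, 28, 27}
insert 63 → {63, 54, 41, 37, 31, 28, 27}
insert 61 → {63, 61, 54, 41, 37, 31, 28, 27}
insert 70 → {70, 63, 61, 54, 41, 37, 31, 28, 27}
insert 60 → {70, 63, 61, 60, 54, 41, 37, 31, 28, 27}
insert 50 → {70, 63, 61, 60, 54, 50, 41, 37, 31, 28, 27}
print next → 70; now {63, 61, 60, 54, 50, 41, 37, 31, 28, 27}
insert 48 → {63, 61, 60, 54, 50, 48, 41, 37, 31, 28, 27}
insert 59 → {63, 61, 60, 59, 54, 50, 48, 41, 37, 31, 28, 27}
insert 30 → {63, 61, 60, 59, 54, 50, 48, 41, 37, 31, 30, 28, 27}
print next → 63; now {61, 60, 59, 54, 50, 48, 41, 37, 31, 30, 28, 27}
insert 52 → {61, 60, 59, 54, 52, 50, 48, 41, 37, 31, 30, 28, 27}
insert 32 → {61, 60, 59, 54, 52, 50, 48, 41, 37, 32, 31, 30, 28, 27}
insert 38 → {61, 60, 59, 54, 52, 50, 48, 41, 38, 37, 32, 31, 30, 28, 27}
print next → 61; now {60, 59, 54, 52, 50, 48, 41, 38, 37, 32, 31, 30, 28, 27}
print next → 60; now {59, 54, 52, 50, 48, 41, 38, 37, 32, 31, 30, 28, 27}
insert 49 → {59, 54, 52, 50, 49, 48, 41, 38, 37, 32, 31, 30, 28, 27}

59, 54, 52, 50, 49, 48, 41, 38, 37, 32, 31, 30, 28, 27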